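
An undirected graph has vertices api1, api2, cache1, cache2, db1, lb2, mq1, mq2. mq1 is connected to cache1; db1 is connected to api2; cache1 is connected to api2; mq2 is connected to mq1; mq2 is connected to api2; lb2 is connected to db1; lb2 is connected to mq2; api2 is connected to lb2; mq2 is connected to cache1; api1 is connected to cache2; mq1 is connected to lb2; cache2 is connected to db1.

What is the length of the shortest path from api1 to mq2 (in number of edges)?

Distance 0: api1.
Distance 1: cache2.
Distance 2: db1.
Distance 3: api2, lb2.
Distance 4: cache1, mq1, mq2 — contains mq2.

4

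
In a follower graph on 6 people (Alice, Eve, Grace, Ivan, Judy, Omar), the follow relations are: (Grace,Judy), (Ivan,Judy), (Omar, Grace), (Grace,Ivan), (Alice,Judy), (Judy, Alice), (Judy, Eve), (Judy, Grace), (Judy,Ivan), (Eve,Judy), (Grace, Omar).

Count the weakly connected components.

1

From Alice: component {Alice, Eve, Grace, Ivan, Judy, Omar}.
That's 1 component.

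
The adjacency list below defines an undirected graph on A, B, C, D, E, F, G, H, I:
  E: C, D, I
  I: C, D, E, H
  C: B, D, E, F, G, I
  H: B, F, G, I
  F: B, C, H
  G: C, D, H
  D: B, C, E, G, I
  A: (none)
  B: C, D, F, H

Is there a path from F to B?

Yes

Explore from F.
Distance 1: reach B, C, H.
Found B.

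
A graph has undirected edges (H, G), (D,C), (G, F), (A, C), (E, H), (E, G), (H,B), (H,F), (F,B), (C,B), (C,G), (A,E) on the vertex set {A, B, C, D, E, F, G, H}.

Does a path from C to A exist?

Explore from C.
Distance 1: reach A, B, D, G.
Found A.

Yes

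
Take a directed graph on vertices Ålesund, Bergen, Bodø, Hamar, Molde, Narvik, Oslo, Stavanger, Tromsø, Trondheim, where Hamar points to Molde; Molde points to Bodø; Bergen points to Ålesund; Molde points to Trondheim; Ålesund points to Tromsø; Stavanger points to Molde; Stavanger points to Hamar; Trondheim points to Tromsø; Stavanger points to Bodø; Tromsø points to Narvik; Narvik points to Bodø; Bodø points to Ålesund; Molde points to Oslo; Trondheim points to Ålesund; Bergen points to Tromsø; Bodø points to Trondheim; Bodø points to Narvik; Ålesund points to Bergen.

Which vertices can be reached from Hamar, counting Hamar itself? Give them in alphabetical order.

Ålesund, Bergen, Bodø, Hamar, Molde, Narvik, Oslo, Tromsø, Trondheim

Start at Hamar.
Its neighbours: Molde.
Then their neighbours: Bodø, Oslo, Trondheim.
Then next layer: Ålesund, Narvik, Tromsø.
Then next layer: Bergen.
Nothing further is reachable.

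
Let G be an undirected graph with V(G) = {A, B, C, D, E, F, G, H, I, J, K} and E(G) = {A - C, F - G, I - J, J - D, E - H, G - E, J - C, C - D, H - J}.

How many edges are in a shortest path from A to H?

3

Distance 0: A.
Distance 1: C.
Distance 2: D, J.
Distance 3: H, I — contains H.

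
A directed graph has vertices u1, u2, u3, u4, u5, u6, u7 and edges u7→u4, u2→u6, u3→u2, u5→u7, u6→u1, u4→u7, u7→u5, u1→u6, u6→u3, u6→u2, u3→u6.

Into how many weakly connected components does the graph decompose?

From u1: component {u1, u2, u3, u6}.
From u4: component {u4, u5, u7}.
That's 2 components.

2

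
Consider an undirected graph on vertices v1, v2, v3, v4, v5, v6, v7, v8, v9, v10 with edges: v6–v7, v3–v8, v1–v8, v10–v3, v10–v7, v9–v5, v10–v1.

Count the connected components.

4

From v1: component {v1, v3, v6, v7, v8, v10}.
From v2: component {v2}.
From v4: component {v4}.
From v5: component {v5, v9}.
That's 4 components.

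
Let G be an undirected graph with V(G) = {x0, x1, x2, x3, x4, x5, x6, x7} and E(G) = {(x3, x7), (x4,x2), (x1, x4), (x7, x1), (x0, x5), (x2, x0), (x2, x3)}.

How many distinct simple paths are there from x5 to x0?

x5–x0

1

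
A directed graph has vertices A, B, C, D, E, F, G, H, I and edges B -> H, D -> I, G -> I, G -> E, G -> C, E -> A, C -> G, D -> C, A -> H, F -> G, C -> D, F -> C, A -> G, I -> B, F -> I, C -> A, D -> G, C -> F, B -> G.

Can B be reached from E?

Explore from E.
Distance 1: reach A.
Distance 2: reach G, H.
Distance 3: reach C, I.
Distance 4: reach B, D, F.
Found B.

Yes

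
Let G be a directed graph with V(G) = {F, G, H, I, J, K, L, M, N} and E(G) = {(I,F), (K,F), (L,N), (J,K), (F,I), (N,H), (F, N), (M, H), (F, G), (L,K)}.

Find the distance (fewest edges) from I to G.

Distance 0: I.
Distance 1: F.
Distance 2: G, N — contains G.

2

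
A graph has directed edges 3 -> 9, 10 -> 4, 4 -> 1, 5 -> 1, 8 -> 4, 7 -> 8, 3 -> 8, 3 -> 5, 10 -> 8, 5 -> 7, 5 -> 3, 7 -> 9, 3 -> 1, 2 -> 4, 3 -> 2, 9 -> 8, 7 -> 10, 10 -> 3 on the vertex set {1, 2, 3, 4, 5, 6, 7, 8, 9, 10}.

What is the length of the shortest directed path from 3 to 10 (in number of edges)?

Distance 0: 3.
Distance 1: 1, 2, 5, 8, 9.
Distance 2: 4, 7.
Distance 3: 10 — contains 10.

3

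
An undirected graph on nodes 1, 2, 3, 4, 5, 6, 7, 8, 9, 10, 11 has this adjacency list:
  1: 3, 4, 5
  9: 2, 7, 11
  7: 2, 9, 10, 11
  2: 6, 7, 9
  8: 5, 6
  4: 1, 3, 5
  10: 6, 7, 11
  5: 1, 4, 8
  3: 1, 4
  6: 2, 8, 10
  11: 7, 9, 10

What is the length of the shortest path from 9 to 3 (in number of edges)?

Distance 0: 9.
Distance 1: 2, 7, 11.
Distance 2: 6, 10.
Distance 3: 8.
Distance 4: 5.
Distance 5: 1, 4.
Distance 6: 3 — contains 3.

6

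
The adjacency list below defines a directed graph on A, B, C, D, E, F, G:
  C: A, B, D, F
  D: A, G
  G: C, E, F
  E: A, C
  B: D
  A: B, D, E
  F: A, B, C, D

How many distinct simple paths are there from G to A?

19

G→C→A
G→C→B→D→A
G→C→D→A
G→C→F→A
G→C→F→B→D→A
G→C→F→D→A
G→E→A
G→E→C→A
... and 11 more.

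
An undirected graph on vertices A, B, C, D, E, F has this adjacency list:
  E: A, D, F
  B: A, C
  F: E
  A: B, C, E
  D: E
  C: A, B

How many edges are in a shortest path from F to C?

3

Distance 0: F.
Distance 1: E.
Distance 2: A, D.
Distance 3: B, C — contains C.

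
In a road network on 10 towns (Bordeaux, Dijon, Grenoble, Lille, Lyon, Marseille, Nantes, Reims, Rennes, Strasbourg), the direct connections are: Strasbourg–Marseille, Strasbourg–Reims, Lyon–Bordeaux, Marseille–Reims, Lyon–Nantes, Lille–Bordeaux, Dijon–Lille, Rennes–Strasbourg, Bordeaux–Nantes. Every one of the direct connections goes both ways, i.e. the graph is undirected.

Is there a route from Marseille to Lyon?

No

Explore from Marseille.
Distance 1: reach Reims, Strasbourg.
Distance 2: reach Rennes.
The search is exhausted without reaching Lyon; it lies in a different component.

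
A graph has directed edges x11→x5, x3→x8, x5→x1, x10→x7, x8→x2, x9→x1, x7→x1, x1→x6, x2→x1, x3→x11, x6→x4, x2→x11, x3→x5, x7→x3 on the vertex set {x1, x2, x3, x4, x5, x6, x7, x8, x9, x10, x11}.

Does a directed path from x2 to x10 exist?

Explore from x2.
Distance 1: reach x1, x11.
Distance 2: reach x5, x6.
Distance 3: reach x4.
The search from x2 is exhausted; no directed path reaches x10.

No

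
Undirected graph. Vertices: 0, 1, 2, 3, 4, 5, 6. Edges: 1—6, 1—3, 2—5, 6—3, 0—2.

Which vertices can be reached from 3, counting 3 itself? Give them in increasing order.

Start at 3.
Its neighbours: 1, 6.
Nothing further is reachable.

1, 3, 6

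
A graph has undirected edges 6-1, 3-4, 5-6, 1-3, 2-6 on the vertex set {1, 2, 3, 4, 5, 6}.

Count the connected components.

From 1: component {1, 2, 3, 4, 5, 6}.
That's 1 component.

1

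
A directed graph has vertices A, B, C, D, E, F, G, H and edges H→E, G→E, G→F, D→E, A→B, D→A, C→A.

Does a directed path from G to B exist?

No

Explore from G.
Distance 1: reach E, F.
The search from G is exhausted; no directed path reaches B.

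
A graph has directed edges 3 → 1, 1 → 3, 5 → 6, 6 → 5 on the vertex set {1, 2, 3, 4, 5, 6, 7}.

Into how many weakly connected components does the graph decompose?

5

From 1: component {1, 3}.
From 2: component {2}.
From 4: component {4}.
From 5: component {5, 6}.
From 7: component {7}.
That's 5 components.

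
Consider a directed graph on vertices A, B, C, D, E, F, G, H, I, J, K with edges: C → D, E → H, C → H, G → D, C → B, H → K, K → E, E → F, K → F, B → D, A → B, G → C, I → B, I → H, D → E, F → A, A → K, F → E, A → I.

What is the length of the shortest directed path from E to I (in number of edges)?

Distance 0: E.
Distance 1: F, H.
Distance 2: A, K.
Distance 3: B, I — contains I.

3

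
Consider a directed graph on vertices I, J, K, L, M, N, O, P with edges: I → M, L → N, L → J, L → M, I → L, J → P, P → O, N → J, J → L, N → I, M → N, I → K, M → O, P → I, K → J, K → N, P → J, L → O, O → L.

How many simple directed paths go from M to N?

3

M→N
M→O→L→J→P→I→K→N
M→O→L→N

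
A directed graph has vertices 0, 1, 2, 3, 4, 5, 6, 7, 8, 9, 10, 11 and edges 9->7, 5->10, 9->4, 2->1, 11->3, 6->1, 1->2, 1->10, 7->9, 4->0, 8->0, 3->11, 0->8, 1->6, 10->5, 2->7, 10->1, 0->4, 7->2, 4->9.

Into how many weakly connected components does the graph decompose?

From 0: component {0, 1, 2, 4, 5, 6, 7, 8, 9, 10}.
From 3: component {3, 11}.
That's 2 components.

2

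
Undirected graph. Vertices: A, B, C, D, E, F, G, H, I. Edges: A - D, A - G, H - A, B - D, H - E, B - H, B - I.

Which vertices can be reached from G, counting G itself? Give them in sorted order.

Start at G.
Its neighbours: A.
Then their neighbours: D, H.
Then next layer: B, E.
Then next layer: I.
Nothing further is reachable.

A, B, D, E, G, H, I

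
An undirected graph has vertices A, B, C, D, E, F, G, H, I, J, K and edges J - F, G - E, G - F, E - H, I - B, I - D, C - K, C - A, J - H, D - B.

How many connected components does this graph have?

From A: component {A, C, K}.
From B: component {B, D, I}.
From E: component {E, F, G, H, J}.
That's 3 components.

3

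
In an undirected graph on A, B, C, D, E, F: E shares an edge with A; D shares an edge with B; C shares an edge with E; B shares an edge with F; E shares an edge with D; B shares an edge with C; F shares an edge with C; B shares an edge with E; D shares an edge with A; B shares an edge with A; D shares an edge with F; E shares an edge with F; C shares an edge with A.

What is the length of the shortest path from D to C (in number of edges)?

2

Distance 0: D.
Distance 1: A, B, E, F.
Distance 2: C — contains C.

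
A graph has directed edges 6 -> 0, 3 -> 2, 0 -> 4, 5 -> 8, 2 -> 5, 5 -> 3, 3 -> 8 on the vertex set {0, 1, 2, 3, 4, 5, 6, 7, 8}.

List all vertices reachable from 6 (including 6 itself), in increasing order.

Start at 6.
Its neighbours: 0.
Then their neighbours: 4.
Nothing further is reachable.

0, 4, 6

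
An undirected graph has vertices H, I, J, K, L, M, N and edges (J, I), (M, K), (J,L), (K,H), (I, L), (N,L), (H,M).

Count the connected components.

From H: component {H, K, M}.
From I: component {I, J, L, N}.
That's 2 components.

2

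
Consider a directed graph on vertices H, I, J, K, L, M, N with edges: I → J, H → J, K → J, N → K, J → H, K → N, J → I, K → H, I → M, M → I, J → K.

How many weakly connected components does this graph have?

From H: component {H, I, J, K, M, N}.
From L: component {L}.
That's 2 components.

2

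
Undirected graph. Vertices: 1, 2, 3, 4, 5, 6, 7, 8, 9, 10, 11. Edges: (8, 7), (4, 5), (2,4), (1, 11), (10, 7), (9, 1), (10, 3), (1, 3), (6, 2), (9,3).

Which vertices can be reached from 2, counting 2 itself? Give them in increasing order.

2, 4, 5, 6

Start at 2.
Its neighbours: 4, 6.
Then their neighbours: 5.
Nothing further is reachable.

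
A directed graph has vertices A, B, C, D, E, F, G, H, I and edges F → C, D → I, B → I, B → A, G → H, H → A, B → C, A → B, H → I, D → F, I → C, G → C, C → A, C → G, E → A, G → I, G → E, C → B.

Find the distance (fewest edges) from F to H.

Distance 0: F.
Distance 1: C.
Distance 2: A, B, G.
Distance 3: E, H, I — contains H.

3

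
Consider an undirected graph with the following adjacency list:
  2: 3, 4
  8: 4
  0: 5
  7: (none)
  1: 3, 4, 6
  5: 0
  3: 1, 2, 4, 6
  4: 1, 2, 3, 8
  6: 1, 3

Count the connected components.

From 0: component {0, 5}.
From 1: component {1, 2, 3, 4, 6, 8}.
From 7: component {7}.
That's 3 components.

3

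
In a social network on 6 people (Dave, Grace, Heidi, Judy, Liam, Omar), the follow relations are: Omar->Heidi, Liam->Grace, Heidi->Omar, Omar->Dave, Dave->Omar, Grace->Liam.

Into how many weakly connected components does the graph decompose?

From Dave: component {Dave, Heidi, Omar}.
From Grace: component {Grace, Liam}.
From Judy: component {Judy}.
That's 3 components.

3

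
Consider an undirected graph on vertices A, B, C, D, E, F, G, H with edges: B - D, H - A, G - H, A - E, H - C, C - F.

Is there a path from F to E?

Explore from F.
Distance 1: reach C.
Distance 2: reach H.
Distance 3: reach A, G.
Distance 4: reach E.
Found E.

Yes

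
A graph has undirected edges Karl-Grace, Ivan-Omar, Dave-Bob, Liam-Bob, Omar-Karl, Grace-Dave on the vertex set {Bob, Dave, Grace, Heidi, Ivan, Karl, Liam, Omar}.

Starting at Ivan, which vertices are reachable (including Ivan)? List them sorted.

Start at Ivan.
Its neighbours: Omar.
Then their neighbours: Karl.
Then next layer: Grace.
Then next layer: Dave.
Then next layer: Bob.
Then next layer: Liam.
Nothing further is reachable.

Bob, Dave, Grace, Ivan, Karl, Liam, Omar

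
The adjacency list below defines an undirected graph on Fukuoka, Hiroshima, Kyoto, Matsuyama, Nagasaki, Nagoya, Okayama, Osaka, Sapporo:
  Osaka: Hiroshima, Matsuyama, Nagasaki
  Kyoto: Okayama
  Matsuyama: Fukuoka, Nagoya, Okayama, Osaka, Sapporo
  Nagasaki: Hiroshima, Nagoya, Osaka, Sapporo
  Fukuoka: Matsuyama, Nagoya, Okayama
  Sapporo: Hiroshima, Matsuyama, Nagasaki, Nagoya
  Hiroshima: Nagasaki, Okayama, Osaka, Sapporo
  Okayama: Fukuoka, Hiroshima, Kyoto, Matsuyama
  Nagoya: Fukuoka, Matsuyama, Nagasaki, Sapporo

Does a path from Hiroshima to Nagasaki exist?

Explore from Hiroshima.
Distance 1: reach Nagasaki, Okayama, Osaka, Sapporo.
Found Nagasaki.

Yes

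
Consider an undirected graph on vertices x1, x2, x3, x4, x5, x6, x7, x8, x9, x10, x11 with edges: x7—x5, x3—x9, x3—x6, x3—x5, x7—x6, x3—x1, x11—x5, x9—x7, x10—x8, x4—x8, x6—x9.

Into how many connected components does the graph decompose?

From x1: component {x1, x3, x5, x6, x7, x9, x11}.
From x2: component {x2}.
From x4: component {x4, x8, x10}.
That's 3 components.

3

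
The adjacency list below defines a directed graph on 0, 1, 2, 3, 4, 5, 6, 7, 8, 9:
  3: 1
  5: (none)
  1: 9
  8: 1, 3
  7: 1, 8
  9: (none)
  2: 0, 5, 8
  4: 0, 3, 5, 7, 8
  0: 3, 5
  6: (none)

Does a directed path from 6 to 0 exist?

No

6 has no outgoing edges, so nothing is reachable from it.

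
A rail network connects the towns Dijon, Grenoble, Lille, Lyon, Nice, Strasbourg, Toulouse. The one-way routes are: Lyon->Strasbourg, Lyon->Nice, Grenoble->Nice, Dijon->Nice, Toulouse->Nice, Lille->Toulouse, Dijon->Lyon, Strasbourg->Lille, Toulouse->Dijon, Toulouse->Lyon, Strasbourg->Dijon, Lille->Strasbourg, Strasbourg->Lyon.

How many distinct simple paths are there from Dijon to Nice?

Dijon→Lyon→Nice
Dijon→Lyon→Strasbourg→Lille→Toulouse→Nice
Dijon→Nice

3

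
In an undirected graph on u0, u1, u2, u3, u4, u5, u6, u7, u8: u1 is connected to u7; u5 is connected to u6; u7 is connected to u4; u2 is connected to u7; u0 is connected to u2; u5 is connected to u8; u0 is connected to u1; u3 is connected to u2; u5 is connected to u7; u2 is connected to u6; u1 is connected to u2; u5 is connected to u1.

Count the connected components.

1

From u0: component {u0, u1, u2, u3, u4, u5, u6, u7, u8}.
That's 1 component.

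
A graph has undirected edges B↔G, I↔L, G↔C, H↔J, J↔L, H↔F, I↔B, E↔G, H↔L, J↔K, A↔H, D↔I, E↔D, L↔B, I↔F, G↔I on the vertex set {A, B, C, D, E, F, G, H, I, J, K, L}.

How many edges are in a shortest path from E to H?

4

Distance 0: E.
Distance 1: D, G.
Distance 2: B, C, I.
Distance 3: F, L.
Distance 4: H, J — contains H.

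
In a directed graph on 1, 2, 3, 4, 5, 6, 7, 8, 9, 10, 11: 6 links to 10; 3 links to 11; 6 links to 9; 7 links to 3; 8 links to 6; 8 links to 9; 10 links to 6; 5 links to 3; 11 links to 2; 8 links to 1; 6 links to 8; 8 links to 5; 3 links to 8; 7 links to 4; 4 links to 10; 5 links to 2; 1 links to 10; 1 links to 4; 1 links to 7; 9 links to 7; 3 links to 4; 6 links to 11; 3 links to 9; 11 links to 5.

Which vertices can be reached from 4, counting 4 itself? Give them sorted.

1, 2, 3, 4, 5, 6, 7, 8, 9, 10, 11

Start at 4.
Its neighbours: 10.
Then their neighbours: 6.
Then next layer: 8, 9, 11.
Then next layer: 1, 2, 5, 7.
Then next layer: 3.
Every vertex is now reached.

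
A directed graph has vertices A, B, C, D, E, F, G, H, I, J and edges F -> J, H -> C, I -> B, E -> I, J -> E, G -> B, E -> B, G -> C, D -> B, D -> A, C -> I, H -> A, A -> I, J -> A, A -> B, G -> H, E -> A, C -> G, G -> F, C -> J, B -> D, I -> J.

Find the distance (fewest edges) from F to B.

Distance 0: F.
Distance 1: J.
Distance 2: A, E.
Distance 3: B, I — contains B.

3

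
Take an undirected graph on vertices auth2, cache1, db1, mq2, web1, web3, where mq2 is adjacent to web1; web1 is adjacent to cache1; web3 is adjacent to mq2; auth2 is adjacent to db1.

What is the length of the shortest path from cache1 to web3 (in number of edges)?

3

Distance 0: cache1.
Distance 1: web1.
Distance 2: mq2.
Distance 3: web3 — contains web3.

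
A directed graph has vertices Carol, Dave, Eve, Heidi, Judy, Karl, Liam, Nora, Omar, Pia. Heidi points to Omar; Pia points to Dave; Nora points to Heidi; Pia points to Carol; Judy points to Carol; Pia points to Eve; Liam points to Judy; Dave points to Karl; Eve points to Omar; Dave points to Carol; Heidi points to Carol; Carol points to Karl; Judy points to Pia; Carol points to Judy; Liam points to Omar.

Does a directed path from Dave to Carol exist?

Explore from Dave.
Distance 1: reach Carol, Karl.
Found Carol.

Yes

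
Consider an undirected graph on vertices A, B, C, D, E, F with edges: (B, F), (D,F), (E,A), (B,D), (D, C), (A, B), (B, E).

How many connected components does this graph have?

1

From A: component {A, B, C, D, E, F}.
That's 1 component.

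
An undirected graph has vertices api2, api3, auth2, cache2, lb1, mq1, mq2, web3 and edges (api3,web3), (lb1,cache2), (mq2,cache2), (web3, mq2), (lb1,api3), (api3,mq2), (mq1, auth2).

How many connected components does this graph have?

From api2: component {api2}.
From api3: component {api3, cache2, lb1, mq2, web3}.
From auth2: component {auth2, mq1}.
That's 3 components.

3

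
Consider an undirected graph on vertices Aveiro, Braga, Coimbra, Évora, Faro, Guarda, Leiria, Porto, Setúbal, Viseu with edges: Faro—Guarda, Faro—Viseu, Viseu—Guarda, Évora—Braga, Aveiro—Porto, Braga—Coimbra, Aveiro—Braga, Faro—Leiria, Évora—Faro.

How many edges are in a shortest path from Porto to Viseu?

Distance 0: Porto.
Distance 1: Aveiro.
Distance 2: Braga.
Distance 3: Coimbra, Évora.
Distance 4: Faro.
Distance 5: Guarda, Leiria, Viseu — contains Viseu.

5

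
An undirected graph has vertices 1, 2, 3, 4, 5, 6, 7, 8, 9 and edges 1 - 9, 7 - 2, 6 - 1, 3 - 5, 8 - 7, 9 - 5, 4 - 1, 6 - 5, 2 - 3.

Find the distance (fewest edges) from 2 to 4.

5

Distance 0: 2.
Distance 1: 3, 7.
Distance 2: 5, 8.
Distance 3: 6, 9.
Distance 4: 1.
Distance 5: 4 — contains 4.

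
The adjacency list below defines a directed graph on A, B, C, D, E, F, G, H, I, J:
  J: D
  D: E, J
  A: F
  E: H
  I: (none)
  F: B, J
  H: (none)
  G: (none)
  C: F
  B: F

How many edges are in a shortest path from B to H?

Distance 0: B.
Distance 1: F.
Distance 2: J.
Distance 3: D.
Distance 4: E.
Distance 5: H — contains H.

5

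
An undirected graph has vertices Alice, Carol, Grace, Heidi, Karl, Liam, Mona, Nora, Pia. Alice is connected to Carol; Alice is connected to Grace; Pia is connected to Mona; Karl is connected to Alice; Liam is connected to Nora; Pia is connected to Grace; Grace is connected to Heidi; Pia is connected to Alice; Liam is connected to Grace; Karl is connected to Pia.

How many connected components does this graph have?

1

From Alice: component {Alice, Carol, Grace, Heidi, Karl, Liam, Mona, Nora, Pia}.
That's 1 component.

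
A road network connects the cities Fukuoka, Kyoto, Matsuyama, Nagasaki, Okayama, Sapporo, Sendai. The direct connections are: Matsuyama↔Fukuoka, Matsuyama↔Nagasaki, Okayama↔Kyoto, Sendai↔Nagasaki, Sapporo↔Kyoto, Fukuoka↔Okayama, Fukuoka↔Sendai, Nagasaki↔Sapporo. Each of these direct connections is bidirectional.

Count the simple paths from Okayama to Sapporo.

Okayama–Fukuoka–Matsuyama–Nagasaki–Sapporo
Okayama–Fukuoka–Sendai–Nagasaki–Sapporo
Okayama–Kyoto–Sapporo

3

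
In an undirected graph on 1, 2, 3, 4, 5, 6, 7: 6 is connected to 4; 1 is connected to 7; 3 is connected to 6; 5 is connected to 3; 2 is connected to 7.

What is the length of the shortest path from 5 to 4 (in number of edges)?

Distance 0: 5.
Distance 1: 3.
Distance 2: 6.
Distance 3: 4 — contains 4.

3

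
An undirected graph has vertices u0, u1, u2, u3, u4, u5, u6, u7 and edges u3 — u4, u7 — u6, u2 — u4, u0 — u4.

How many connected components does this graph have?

From u0: component {u0, u2, u3, u4}.
From u1: component {u1}.
From u5: component {u5}.
From u6: component {u6, u7}.
That's 4 components.

4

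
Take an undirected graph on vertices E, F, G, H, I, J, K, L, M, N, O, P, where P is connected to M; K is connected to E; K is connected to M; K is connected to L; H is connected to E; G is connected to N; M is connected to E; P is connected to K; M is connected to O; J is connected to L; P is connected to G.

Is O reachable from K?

Yes

Explore from K.
Distance 1: reach E, L, M, P.
Distance 2: reach G, H, J, O.
Found O.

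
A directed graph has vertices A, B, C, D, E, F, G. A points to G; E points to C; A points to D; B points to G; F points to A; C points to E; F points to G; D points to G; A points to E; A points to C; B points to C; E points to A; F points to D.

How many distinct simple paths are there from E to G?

2

E→A→D→G
E→A→G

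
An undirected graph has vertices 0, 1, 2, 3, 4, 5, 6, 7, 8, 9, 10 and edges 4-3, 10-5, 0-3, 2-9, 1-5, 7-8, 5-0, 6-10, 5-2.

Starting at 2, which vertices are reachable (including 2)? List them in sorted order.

Start at 2.
Its neighbours: 5, 9.
Then their neighbours: 0, 1, 10.
Then next layer: 3, 6.
Then next layer: 4.
Nothing further is reachable.

0, 1, 2, 3, 4, 5, 6, 9, 10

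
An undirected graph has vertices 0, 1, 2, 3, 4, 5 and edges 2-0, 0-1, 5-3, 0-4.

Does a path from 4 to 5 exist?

Explore from 4.
Distance 1: reach 0.
Distance 2: reach 1, 2.
The search is exhausted without reaching 5; it lies in a different component.

No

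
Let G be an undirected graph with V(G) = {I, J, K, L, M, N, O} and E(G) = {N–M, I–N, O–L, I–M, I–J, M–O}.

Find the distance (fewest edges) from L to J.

Distance 0: L.
Distance 1: O.
Distance 2: M.
Distance 3: I, N.
Distance 4: J — contains J.

4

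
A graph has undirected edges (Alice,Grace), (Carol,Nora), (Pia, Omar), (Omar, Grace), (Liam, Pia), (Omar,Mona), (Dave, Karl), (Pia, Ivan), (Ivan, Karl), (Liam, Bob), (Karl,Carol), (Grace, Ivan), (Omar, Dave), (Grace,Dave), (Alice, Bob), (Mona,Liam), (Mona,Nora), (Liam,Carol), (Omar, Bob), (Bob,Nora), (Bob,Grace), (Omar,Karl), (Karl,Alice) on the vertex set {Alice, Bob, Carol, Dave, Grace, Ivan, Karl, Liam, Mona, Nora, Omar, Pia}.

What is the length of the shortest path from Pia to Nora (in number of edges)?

3

Distance 0: Pia.
Distance 1: Ivan, Liam, Omar.
Distance 2: Bob, Carol, Dave, Grace, Karl, Mona.
Distance 3: Alice, Nora — contains Nora.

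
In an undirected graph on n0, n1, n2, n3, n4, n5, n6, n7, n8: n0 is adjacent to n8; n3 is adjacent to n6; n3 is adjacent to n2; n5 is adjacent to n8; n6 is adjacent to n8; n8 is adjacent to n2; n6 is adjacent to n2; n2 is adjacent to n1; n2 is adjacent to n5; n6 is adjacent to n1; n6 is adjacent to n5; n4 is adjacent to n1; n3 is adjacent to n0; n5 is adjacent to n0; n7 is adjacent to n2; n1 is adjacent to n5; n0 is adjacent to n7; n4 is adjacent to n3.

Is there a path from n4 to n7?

Explore from n4.
Distance 1: reach n1, n3.
Distance 2: reach n0, n2, n5, n6.
Distance 3: reach n7, n8.
Found n7.

Yes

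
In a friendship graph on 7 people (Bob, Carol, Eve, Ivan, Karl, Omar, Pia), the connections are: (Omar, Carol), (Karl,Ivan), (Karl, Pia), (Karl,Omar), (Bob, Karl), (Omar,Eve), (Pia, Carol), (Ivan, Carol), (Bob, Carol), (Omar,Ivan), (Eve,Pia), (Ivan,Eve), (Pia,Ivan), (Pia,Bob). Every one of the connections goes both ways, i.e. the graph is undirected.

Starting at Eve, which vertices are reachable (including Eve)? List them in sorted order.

Bob, Carol, Eve, Ivan, Karl, Omar, Pia

Start at Eve.
Its neighbours: Ivan, Omar, Pia.
Then their neighbours: Bob, Carol, Karl.
Every vertex is now reached.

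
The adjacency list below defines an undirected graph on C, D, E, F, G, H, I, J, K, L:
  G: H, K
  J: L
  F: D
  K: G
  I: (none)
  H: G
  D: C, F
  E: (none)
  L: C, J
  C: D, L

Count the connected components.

4

From C: component {C, D, F, J, L}.
From E: component {E}.
From G: component {G, H, K}.
From I: component {I}.
That's 4 components.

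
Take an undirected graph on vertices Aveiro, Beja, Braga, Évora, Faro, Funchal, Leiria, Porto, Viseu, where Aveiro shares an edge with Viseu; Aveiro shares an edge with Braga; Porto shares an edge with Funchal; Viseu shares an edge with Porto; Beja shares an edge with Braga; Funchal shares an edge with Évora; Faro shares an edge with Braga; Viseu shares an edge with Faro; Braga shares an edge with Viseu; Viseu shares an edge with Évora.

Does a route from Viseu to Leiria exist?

No

Explore from Viseu.
Distance 1: reach Aveiro, Braga, Évora, Faro, Porto.
Distance 2: reach Beja, Funchal.
The search is exhausted without reaching Leiria; it lies in a different component.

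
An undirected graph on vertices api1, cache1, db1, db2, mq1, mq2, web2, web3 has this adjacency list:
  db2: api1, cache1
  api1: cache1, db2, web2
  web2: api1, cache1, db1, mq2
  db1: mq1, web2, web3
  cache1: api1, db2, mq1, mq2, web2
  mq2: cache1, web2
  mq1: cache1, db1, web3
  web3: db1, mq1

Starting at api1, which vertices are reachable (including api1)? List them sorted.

Start at api1.
Its neighbours: cache1, db2, web2.
Then their neighbours: db1, mq1, mq2.
Then next layer: web3.
Every vertex is now reached.

api1, cache1, db1, db2, mq1, mq2, web2, web3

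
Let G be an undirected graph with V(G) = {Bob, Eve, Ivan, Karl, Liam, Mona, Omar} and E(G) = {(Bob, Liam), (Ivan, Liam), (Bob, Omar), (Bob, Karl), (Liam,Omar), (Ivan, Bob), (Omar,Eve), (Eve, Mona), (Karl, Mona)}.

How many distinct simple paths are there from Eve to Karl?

4

Eve–Mona–Karl
Eve–Omar–Bob–Karl
Eve–Omar–Liam–Bob–Karl
Eve–Omar–Liam–Ivan–Bob–Karl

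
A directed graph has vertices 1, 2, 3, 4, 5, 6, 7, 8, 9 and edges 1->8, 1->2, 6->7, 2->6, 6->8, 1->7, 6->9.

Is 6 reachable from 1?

Explore from 1.
Distance 1: reach 2, 7, 8.
Distance 2: reach 6.
Found 6.

Yes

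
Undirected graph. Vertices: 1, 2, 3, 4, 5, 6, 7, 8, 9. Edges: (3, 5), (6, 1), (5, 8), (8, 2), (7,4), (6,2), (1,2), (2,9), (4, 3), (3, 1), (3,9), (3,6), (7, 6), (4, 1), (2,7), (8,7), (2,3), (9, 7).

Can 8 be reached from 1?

Explore from 1.
Distance 1: reach 2, 3, 4, 6.
Distance 2: reach 5, 7, 8, 9.
Found 8.

Yes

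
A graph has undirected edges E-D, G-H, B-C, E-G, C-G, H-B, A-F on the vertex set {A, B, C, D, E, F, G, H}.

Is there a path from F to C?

No

Explore from F.
Distance 1: reach A.
The search is exhausted without reaching C; it lies in a different component.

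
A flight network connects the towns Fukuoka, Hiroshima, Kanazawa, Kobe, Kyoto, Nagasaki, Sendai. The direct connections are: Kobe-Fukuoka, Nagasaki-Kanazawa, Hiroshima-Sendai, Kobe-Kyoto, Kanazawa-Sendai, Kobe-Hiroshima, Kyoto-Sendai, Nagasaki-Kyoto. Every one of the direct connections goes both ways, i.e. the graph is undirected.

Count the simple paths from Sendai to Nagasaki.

Sendai–Hiroshima–Kobe–Kyoto–Nagasaki
Sendai–Kanazawa–Nagasaki
Sendai–Kyoto–Nagasaki

3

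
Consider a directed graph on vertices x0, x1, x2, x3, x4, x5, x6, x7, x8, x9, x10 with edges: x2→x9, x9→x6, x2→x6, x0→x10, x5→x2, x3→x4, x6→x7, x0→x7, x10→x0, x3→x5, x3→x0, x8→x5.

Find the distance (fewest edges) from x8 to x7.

4

Distance 0: x8.
Distance 1: x5.
Distance 2: x2.
Distance 3: x6, x9.
Distance 4: x7 — contains x7.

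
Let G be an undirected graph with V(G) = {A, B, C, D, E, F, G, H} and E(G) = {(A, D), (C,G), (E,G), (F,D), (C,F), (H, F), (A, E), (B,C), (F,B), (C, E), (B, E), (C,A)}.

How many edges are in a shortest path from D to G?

3

Distance 0: D.
Distance 1: A, F.
Distance 2: B, C, E, H.
Distance 3: G — contains G.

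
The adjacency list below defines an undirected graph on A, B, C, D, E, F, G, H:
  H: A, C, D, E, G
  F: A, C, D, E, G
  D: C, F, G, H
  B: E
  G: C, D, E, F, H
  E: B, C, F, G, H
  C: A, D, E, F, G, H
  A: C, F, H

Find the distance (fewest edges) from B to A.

Distance 0: B.
Distance 1: E.
Distance 2: C, F, G, H.
Distance 3: A, D — contains A.

3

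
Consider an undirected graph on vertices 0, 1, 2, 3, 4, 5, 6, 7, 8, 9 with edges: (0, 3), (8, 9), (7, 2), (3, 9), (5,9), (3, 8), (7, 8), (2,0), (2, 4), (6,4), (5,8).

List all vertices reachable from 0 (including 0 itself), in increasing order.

0, 2, 3, 4, 5, 6, 7, 8, 9

Start at 0.
Its neighbours: 2, 3.
Then their neighbours: 4, 7, 8, 9.
Then next layer: 5, 6.
Nothing further is reachable.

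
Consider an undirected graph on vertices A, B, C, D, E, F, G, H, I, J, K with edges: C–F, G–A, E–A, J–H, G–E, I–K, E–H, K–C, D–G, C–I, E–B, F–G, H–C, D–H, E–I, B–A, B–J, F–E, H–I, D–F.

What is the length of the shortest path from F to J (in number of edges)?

3

Distance 0: F.
Distance 1: C, D, E, G.
Distance 2: A, B, H, I, K.
Distance 3: J — contains J.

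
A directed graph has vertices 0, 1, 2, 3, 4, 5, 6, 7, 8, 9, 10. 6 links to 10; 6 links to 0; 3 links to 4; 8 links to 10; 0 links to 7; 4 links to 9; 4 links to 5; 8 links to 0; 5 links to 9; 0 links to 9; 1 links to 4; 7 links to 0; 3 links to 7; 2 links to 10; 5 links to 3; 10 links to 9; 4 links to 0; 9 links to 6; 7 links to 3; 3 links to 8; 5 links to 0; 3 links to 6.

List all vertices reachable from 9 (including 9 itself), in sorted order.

Start at 9.
Its neighbours: 6.
Then their neighbours: 0, 10.
Then next layer: 7.
Then next layer: 3.
Then next layer: 4, 8.
Then next layer: 5.
Nothing further is reachable.

0, 3, 4, 5, 6, 7, 8, 9, 10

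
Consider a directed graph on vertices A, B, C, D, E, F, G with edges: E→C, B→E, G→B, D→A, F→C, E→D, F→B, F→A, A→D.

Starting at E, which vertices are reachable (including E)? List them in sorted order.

Start at E.
Its neighbours: C, D.
Then their neighbours: A.
Nothing further is reachable.

A, C, D, E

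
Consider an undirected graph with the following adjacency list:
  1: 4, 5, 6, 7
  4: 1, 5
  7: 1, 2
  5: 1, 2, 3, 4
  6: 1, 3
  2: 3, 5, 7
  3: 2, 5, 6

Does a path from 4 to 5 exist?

Explore from 4.
Distance 1: reach 1, 5.
Found 5.

Yes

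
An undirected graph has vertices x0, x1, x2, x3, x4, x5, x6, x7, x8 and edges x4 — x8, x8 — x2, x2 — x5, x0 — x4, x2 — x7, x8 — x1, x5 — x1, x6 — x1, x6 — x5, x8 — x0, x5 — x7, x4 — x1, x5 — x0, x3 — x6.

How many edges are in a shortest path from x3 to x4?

Distance 0: x3.
Distance 1: x6.
Distance 2: x1, x5.
Distance 3: x0, x2, x4, x7, x8 — contains x4.

3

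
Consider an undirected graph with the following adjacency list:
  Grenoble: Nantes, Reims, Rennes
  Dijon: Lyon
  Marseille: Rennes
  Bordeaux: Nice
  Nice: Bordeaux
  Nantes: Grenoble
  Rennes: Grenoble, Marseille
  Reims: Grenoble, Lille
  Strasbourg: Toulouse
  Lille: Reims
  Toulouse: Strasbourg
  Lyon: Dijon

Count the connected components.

4

From Bordeaux: component {Bordeaux, Nice}.
From Dijon: component {Dijon, Lyon}.
From Grenoble: component {Grenoble, Lille, Marseille, Nantes, Reims, Rennes}.
From Strasbourg: component {Strasbourg, Toulouse}.
That's 4 components.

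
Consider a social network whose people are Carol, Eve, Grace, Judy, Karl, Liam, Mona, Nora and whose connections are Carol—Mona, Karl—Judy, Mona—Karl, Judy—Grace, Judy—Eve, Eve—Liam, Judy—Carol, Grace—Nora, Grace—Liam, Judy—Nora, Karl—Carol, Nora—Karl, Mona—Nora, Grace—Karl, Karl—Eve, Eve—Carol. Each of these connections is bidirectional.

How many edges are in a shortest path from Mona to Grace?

2

Distance 0: Mona.
Distance 1: Carol, Karl, Nora.
Distance 2: Eve, Grace, Judy — contains Grace.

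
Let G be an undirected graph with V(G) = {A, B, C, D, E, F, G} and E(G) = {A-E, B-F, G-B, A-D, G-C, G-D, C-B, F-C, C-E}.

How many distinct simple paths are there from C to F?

4

C–B–F
C–E–A–D–G–B–F
C–F
C–G–B–F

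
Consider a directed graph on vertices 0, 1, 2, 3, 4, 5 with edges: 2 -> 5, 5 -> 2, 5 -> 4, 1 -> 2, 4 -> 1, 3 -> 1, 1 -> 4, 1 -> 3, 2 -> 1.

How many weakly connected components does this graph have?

2

From 0: component {0}.
From 1: component {1, 2, 3, 4, 5}.
That's 2 components.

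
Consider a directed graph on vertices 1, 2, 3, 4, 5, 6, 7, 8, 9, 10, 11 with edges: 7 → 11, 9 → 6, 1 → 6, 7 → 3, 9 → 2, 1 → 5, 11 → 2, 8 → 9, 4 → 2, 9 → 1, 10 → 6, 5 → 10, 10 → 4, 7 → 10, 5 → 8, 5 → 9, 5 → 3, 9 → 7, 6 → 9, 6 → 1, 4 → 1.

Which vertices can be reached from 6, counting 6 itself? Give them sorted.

Start at 6.
Its neighbours: 1, 9.
Then their neighbours: 2, 5, 7.
Then next layer: 3, 8, 10, 11.
Then next layer: 4.
Every vertex is now reached.

1, 2, 3, 4, 5, 6, 7, 8, 9, 10, 11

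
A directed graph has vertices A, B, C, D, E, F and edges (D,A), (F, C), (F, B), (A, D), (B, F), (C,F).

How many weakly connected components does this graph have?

From A: component {A, D}.
From B: component {B, C, F}.
From E: component {E}.
That's 3 components.

3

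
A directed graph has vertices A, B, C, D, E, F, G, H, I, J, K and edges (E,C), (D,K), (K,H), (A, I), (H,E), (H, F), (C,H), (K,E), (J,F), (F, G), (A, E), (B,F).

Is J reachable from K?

No

Explore from K.
Distance 1: reach E, H.
Distance 2: reach C, F.
Distance 3: reach G.
The search from K is exhausted; no directed path reaches J.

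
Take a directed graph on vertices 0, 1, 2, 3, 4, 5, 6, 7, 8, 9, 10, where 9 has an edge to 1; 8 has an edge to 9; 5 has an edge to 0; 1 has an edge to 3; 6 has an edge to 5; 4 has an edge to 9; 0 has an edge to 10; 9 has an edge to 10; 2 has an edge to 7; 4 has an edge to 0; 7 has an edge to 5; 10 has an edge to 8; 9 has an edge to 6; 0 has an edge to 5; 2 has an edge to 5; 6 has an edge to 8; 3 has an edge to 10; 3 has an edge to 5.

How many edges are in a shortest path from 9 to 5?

2

Distance 0: 9.
Distance 1: 1, 6, 10.
Distance 2: 3, 5, 8 — contains 5.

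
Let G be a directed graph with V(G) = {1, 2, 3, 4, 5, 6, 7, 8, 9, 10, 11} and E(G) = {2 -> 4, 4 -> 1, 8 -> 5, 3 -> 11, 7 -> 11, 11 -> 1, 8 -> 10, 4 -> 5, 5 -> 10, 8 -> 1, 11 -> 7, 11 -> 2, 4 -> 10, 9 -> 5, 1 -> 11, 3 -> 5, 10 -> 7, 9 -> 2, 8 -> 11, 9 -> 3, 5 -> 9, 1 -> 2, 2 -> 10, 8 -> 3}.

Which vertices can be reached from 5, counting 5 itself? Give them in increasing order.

1, 2, 3, 4, 5, 7, 9, 10, 11

Start at 5.
Its neighbours: 9, 10.
Then their neighbours: 2, 3, 7.
Then next layer: 4, 11.
Then next layer: 1.
Nothing further is reachable.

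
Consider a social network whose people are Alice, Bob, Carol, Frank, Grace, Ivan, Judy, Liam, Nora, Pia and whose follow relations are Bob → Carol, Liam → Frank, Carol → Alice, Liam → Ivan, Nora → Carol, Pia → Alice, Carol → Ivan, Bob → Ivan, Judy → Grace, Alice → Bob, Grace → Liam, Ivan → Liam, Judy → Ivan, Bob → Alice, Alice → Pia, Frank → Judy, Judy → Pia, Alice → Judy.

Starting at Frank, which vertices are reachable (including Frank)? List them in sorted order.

Alice, Bob, Carol, Frank, Grace, Ivan, Judy, Liam, Pia

Start at Frank.
Its neighbours: Judy.
Then their neighbours: Grace, Ivan, Pia.
Then next layer: Alice, Liam.
Then next layer: Bob.
Then next layer: Carol.
Nothing further is reachable.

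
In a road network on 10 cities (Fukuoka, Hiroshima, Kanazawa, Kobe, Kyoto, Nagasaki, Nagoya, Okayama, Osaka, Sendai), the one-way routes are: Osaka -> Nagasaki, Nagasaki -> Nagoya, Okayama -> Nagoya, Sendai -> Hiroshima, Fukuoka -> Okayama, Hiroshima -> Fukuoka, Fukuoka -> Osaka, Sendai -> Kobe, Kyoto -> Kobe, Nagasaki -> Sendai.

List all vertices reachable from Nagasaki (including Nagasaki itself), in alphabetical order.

Fukuoka, Hiroshima, Kobe, Nagasaki, Nagoya, Okayama, Osaka, Sendai

Start at Nagasaki.
Its neighbours: Nagoya, Sendai.
Then their neighbours: Hiroshima, Kobe.
Then next layer: Fukuoka.
Then next layer: Okayama, Osaka.
Nothing further is reachable.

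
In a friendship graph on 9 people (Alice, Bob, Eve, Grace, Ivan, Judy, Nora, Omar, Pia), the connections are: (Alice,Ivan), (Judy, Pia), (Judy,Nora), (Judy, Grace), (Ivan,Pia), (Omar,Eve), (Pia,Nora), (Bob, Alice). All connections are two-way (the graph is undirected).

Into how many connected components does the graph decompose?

2

From Alice: component {Alice, Bob, Grace, Ivan, Judy, Nora, Pia}.
From Eve: component {Eve, Omar}.
That's 2 components.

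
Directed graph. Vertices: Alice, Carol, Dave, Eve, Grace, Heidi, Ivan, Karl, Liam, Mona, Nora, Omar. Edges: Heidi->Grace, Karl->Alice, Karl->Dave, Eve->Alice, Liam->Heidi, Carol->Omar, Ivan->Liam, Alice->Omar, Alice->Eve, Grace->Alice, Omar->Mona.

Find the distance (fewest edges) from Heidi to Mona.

Distance 0: Heidi.
Distance 1: Grace.
Distance 2: Alice.
Distance 3: Eve, Omar.
Distance 4: Mona — contains Mona.

4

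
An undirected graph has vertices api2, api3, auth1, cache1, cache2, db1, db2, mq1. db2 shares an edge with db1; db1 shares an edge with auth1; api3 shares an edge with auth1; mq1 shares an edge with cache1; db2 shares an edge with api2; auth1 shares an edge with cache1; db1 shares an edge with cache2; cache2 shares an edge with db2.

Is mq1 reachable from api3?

Explore from api3.
Distance 1: reach auth1.
Distance 2: reach cache1, db1.
Distance 3: reach cache2, db2, mq1.
Found mq1.

Yes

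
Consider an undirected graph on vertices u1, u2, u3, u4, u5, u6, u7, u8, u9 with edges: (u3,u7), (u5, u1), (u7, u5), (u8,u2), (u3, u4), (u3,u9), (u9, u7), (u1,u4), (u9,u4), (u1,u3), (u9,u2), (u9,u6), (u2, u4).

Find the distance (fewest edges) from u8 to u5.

4

Distance 0: u8.
Distance 1: u2.
Distance 2: u4, u9.
Distance 3: u1, u3, u6, u7.
Distance 4: u5 — contains u5.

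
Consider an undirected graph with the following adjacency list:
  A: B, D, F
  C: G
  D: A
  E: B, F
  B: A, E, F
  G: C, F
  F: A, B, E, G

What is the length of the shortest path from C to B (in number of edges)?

3

Distance 0: C.
Distance 1: G.
Distance 2: F.
Distance 3: A, B, E — contains B.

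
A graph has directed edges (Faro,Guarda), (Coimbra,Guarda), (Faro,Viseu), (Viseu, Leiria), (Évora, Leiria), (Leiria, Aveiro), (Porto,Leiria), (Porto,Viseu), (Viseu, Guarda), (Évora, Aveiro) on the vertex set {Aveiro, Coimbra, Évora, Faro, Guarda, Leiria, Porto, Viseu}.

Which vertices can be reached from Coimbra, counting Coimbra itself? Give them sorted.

Coimbra, Guarda

Start at Coimbra.
Its neighbours: Guarda.
Nothing further is reachable.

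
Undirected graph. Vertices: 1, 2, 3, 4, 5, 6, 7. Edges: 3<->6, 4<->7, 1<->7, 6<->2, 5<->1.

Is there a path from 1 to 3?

Explore from 1.
Distance 1: reach 5, 7.
Distance 2: reach 4.
The search is exhausted without reaching 3; it lies in a different component.

No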